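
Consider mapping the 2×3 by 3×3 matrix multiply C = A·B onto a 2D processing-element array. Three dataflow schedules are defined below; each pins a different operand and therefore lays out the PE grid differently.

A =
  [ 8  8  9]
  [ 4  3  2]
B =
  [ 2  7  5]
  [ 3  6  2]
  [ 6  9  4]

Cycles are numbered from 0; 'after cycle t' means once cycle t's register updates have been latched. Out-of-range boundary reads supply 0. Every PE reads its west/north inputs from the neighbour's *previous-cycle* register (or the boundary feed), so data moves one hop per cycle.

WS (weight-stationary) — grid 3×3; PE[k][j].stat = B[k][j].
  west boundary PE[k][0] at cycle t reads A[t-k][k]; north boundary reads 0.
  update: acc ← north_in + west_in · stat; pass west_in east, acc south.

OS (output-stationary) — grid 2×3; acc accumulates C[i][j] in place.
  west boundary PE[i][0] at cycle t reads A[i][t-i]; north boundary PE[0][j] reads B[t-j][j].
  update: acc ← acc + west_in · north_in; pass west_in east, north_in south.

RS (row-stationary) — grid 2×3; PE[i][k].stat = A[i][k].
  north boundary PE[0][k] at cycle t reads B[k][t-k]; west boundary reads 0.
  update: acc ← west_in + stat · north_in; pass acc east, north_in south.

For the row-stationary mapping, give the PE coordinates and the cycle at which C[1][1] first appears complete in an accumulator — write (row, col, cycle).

RS: C[1][1] accumulates in PE[1][2]:
  c0 r1c2: 0 / 0 / 0
  c1 r1c2: 0 / 0 / 0
  c2 r1c2: 0 / 0 / 0
  c3 r1c2: 29 / 29 / 6
  c4 r1c2: 64 / 64 / 9

(row, col, cycle) = (1, 2, 4)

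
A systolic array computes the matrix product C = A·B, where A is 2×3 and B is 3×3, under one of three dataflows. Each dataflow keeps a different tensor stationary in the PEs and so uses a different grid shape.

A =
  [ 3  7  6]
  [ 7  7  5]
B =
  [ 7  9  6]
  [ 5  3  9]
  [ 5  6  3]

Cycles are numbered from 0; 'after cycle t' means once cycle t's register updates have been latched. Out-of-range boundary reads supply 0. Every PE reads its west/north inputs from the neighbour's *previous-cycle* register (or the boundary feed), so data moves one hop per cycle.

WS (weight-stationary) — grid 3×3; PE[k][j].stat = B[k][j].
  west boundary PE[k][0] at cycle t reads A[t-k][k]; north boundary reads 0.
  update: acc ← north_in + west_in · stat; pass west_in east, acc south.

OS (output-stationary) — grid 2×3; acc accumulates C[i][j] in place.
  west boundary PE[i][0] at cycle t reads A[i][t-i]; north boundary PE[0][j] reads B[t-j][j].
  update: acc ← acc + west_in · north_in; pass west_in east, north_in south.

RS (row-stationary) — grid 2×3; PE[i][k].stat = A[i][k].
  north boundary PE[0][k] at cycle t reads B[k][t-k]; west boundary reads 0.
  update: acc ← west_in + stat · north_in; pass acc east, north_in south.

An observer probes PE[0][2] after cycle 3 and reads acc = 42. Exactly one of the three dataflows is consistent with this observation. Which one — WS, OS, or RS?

dataflow = WS

Under WS (3×3), PE[0][2]:
  [0] (0,2) acc=0 (h:0 v:0)
  [1] (0,2) acc=0 (h:0 v:0)
  [2] (0,2) acc=18 (h:3 v:18)
  [3] (0,2) acc=42 (h:7 v:42)
Under OS (2×3), PE[0][2]:
  [0] (0,2) acc=0 (h:0 v:0)
  [1] (0,2) acc=0 (h:0 v:0)
  [2] (0,2) acc=18 (h:3 v:6)
  [3] (0,2) acc=81 (h:7 v:9)
Under RS (2×3), PE[0][2]:
  [0] (0,2) acc=0 (h:0 v:0)
  [1] (0,2) acc=0 (h:0 v:0)
  [2] (0,2) acc=86 (h:86 v:5)
  [3] (0,2) acc=84 (h:84 v:6)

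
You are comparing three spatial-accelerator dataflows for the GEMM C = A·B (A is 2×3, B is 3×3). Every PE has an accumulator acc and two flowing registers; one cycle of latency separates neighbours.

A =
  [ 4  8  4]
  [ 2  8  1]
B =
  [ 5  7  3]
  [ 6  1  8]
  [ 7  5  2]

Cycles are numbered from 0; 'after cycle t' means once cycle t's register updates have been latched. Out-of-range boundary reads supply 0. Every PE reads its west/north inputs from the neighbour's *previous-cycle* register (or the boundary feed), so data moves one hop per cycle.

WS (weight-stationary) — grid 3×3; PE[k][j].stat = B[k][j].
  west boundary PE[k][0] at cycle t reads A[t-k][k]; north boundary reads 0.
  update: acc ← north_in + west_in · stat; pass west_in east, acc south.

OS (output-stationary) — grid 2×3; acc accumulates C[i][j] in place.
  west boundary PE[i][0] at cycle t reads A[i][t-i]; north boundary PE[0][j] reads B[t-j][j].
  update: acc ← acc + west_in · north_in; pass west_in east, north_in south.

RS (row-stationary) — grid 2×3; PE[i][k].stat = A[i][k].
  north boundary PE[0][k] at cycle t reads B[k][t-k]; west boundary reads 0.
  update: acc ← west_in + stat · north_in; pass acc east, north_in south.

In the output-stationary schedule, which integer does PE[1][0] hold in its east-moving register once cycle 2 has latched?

OS 2×3: PE[1][0] cycle-by-cycle (with neighbour feeds):
  c0 r0c0: 20 / 4 / 5
  c0 r1c0: 0 / 0 / 0
  c1 r0c0: 68 / 8 / 6
  c1 r1c0: 10 / 2 / 5
  c2 r0c0: 96 / 4 / 7
  c2 r1c0: 58 / 8 / 6

register = 8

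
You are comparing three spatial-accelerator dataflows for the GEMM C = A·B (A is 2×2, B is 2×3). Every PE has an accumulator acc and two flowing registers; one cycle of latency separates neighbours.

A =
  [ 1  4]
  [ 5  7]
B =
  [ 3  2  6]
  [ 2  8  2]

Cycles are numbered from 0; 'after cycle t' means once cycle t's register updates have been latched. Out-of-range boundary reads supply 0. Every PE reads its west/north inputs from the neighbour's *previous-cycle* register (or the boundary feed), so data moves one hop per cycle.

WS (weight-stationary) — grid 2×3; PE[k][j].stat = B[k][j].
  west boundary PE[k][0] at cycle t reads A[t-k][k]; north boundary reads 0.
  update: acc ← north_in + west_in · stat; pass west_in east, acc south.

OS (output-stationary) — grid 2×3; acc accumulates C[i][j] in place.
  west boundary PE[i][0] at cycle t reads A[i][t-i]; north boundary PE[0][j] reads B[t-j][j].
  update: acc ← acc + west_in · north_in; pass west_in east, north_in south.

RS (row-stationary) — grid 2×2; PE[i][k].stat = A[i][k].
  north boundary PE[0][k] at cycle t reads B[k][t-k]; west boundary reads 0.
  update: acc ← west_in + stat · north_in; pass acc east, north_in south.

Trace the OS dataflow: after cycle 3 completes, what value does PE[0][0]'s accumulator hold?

PE[0][0].acc = 11

OS on a 2×3 grid — tracing PE[0][0] and its feeders:
  c0 r0c0: 3 / 1 / 3
  c1 r0c0: 11 / 4 / 2
  c2 r0c0: 11 / 0 / 0
  c3 r0c0: 11 / 0 / 0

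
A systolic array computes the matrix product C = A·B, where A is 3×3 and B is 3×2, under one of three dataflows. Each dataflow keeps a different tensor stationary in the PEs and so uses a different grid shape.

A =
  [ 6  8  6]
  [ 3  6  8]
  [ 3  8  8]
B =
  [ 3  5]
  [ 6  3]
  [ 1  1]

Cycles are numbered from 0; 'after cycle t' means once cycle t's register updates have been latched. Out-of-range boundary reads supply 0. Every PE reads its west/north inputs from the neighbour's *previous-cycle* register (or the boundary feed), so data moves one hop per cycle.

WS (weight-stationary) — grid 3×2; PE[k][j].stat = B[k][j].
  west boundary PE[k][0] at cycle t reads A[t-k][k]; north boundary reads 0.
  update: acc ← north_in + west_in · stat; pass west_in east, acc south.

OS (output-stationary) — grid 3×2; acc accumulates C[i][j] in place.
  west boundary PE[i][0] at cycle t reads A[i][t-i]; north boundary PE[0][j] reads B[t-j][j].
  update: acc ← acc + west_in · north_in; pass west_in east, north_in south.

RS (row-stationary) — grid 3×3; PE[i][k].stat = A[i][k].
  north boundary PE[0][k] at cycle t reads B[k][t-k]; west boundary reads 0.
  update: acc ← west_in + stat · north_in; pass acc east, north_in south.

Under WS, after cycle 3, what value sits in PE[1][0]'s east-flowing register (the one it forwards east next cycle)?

register = 8

Tracing WS — 3×2 array, target PE[1][0]:
  [0] (0,0) acc=18 (h:6 v:18)
  [0] (1,0) acc=0 (h:0 v:0)
  [1] (0,0) acc=9 (h:3 v:9)
  [1] (1,0) acc=66 (h:8 v:66)
  [2] (0,0) acc=9 (h:3 v:9)
  [2] (1,0) acc=45 (h:6 v:45)
  [3] (0,0) acc=0 (h:0 v:0)
  [3] (1,0) acc=57 (h:8 v:57)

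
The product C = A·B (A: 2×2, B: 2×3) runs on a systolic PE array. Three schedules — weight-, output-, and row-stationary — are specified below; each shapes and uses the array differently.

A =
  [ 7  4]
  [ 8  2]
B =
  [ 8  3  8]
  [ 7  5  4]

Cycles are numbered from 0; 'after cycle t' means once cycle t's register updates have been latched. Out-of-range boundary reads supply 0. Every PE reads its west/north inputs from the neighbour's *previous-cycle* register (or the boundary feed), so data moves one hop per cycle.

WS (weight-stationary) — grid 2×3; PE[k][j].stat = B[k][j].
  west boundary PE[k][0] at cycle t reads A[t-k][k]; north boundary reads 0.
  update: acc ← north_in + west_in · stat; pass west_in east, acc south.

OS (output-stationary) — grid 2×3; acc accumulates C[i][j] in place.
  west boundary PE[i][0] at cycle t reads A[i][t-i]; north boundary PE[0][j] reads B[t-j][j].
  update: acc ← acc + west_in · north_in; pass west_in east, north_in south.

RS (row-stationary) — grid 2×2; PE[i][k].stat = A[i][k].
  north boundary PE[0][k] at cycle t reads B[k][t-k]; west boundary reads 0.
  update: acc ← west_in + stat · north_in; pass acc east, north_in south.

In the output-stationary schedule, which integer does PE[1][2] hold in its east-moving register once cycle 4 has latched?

register = 2

OS on a 2×3 grid — tracing PE[1][2] and its feeders:
  after 0 — PE[0][2] acc=0, pass-E 0, pass-S 0
  after 0 — PE[1][1] acc=0, pass-E 0, pass-S 0
  after 0 — PE[1][2] acc=0, pass-E 0, pass-S 0
  after 1 — PE[0][2] acc=0, pass-E 0, pass-S 0
  after 1 — PE[1][1] acc=0, pass-E 0, pass-S 0
  after 1 — PE[1][2] acc=0, pass-E 0, pass-S 0
  after 2 — PE[0][2] acc=56, pass-E 7, pass-S 8
  after 2 — PE[1][1] acc=24, pass-E 8, pass-S 3
  after 2 — PE[1][2] acc=0, pass-E 0, pass-S 0
  after 3 — PE[0][2] acc=72, pass-E 4, pass-S 4
  after 3 — PE[1][1] acc=34, pass-E 2, pass-S 5
  after 3 — PE[1][2] acc=64, pass-E 8, pass-S 8
  after 4 — PE[0][2] acc=72, pass-E 0, pass-S 0
  after 4 — PE[1][1] acc=34, pass-E 0, pass-S 0
  after 4 — PE[1][2] acc=72, pass-E 2, pass-S 4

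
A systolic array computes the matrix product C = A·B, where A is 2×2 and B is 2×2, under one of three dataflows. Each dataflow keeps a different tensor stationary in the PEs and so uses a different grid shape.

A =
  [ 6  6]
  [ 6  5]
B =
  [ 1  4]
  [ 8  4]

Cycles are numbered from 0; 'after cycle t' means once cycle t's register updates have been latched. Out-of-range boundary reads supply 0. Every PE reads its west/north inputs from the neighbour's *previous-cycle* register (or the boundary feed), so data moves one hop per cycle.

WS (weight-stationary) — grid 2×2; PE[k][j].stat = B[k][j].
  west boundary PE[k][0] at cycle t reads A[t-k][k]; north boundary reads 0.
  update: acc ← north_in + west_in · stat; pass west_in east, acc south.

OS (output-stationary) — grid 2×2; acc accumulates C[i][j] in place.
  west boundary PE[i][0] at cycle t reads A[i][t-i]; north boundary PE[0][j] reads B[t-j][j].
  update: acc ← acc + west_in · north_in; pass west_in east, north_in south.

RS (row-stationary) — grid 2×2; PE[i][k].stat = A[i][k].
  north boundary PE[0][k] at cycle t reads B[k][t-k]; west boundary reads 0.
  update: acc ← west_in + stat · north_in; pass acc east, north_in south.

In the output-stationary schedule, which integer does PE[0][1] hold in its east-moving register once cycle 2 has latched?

register = 6

OS on a 2×2 grid — tracing PE[0][1] and its feeders:
  step 0 · PE0,0: acc=6; fwd→6 fwd↓1
  step 0 · PE0,1: acc=0; fwd→0 fwd↓0
  step 1 · PE0,0: acc=54; fwd→6 fwd↓8
  step 1 · PE0,1: acc=24; fwd→6 fwd↓4
  step 2 · PE0,0: acc=54; fwd→0 fwd↓0
  step 2 · PE0,1: acc=48; fwd→6 fwd↓4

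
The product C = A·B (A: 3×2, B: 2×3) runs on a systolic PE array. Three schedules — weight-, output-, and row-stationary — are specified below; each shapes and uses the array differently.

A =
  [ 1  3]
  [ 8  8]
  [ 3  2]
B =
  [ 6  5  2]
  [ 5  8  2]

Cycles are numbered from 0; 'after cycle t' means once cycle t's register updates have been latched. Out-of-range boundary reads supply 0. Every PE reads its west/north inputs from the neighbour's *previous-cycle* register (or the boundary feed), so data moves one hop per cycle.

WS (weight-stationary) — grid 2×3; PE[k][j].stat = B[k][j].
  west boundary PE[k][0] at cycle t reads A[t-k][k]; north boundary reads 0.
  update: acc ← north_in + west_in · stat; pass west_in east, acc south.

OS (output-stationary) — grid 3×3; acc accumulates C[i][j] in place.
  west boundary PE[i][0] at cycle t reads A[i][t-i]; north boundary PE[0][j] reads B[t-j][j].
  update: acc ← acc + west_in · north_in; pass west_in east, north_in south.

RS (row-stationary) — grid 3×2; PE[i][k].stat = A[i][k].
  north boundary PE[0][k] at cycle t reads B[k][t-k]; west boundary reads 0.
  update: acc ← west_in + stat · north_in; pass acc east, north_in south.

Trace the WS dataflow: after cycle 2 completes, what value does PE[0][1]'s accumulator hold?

WS on a 2×3 grid — tracing PE[0][1] and its feeders:
  0: (0,0).acc=6  regs=<1,6>
  0: (0,1).acc=0  regs=<0,0>
  1: (0,0).acc=48  regs=<8,48>
  1: (0,1).acc=5  regs=<1,5>
  2: (0,0).acc=18  regs=<3,18>
  2: (0,1).acc=40  regs=<8,40>

PE[0][1].acc = 40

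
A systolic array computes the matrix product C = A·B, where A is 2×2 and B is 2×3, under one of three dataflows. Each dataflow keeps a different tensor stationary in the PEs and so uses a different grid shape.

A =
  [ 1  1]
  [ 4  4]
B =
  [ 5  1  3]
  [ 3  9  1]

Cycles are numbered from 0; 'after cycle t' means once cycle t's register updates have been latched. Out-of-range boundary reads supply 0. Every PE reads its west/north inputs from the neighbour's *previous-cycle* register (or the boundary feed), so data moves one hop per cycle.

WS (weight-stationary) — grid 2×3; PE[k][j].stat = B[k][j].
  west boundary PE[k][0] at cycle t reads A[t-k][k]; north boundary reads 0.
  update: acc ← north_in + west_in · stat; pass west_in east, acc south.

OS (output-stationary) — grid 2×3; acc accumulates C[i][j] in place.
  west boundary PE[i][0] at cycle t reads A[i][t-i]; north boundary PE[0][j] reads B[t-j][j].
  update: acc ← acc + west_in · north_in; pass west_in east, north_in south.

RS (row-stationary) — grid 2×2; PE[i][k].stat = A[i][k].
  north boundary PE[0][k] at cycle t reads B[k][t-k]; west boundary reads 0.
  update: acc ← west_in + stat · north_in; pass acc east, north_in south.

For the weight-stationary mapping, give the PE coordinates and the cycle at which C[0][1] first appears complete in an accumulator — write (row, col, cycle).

(row, col, cycle) = (1, 1, 2)

Under WS, C[0][1] lands at PE[1][1]:
  @0  [1,1]  acc 0  |  →0  ↓0
  @1  [1,1]  acc 0  |  →0  ↓0
  @2  [1,1]  acc 10  |  →1  ↓10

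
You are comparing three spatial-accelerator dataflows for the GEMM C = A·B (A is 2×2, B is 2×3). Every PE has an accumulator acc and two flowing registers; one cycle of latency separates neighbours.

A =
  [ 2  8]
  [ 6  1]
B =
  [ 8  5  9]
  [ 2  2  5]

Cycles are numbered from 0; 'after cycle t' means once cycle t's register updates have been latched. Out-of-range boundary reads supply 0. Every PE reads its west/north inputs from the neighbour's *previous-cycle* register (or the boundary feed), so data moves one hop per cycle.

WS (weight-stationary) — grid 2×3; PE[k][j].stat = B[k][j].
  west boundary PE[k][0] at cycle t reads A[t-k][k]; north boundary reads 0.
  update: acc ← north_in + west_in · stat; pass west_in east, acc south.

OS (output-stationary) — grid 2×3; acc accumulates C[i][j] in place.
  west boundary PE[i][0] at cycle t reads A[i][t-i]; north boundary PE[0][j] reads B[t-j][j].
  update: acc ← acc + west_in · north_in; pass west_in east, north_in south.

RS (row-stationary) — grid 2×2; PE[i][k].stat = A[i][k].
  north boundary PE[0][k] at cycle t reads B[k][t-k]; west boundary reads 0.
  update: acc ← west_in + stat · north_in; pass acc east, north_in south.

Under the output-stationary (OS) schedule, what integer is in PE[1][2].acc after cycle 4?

PE[1][2].acc = 59

OS on a 2×3 grid — tracing PE[1][2] and its feeders:
  c0 r0c2: 0 / 0 / 0
  c0 r1c1: 0 / 0 / 0
  c0 r1c2: 0 / 0 / 0
  c1 r0c2: 0 / 0 / 0
  c1 r1c1: 0 / 0 / 0
  c1 r1c2: 0 / 0 / 0
  c2 r0c2: 18 / 2 / 9
  c2 r1c1: 30 / 6 / 5
  c2 r1c2: 0 / 0 / 0
  c3 r0c2: 58 / 8 / 5
  c3 r1c1: 32 / 1 / 2
  c3 r1c2: 54 / 6 / 9
  c4 r0c2: 58 / 0 / 0
  c4 r1c1: 32 / 0 / 0
  c4 r1c2: 59 / 1 / 5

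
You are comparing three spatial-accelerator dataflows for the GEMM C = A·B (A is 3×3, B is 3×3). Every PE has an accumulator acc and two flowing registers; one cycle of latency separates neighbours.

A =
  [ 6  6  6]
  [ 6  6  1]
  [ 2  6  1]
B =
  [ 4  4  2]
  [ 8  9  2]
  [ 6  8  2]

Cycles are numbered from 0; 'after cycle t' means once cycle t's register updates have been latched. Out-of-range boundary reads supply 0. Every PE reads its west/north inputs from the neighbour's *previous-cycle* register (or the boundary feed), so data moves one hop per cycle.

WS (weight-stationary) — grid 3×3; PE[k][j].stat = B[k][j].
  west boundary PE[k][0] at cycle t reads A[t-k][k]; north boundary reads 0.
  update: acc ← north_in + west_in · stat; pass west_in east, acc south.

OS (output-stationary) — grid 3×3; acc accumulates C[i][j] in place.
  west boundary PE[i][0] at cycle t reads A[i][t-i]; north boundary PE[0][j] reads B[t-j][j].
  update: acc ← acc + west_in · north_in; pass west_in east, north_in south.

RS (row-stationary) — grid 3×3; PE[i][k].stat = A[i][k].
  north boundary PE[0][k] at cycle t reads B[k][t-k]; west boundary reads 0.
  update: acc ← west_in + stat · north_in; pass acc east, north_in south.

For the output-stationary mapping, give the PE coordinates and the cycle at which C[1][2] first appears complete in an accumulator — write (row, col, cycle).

Under OS, C[1][2] lands at PE[1][2]:
  step 0 · PE1,2: acc=0; fwd→0 fwd↓0
  step 1 · PE1,2: acc=0; fwd→0 fwd↓0
  step 2 · PE1,2: acc=0; fwd→0 fwd↓0
  step 3 · PE1,2: acc=12; fwd→6 fwd↓2
  step 4 · PE1,2: acc=24; fwd→6 fwd↓2
  step 5 · PE1,2: acc=26; fwd→1 fwd↓2

(row, col, cycle) = (1, 2, 5)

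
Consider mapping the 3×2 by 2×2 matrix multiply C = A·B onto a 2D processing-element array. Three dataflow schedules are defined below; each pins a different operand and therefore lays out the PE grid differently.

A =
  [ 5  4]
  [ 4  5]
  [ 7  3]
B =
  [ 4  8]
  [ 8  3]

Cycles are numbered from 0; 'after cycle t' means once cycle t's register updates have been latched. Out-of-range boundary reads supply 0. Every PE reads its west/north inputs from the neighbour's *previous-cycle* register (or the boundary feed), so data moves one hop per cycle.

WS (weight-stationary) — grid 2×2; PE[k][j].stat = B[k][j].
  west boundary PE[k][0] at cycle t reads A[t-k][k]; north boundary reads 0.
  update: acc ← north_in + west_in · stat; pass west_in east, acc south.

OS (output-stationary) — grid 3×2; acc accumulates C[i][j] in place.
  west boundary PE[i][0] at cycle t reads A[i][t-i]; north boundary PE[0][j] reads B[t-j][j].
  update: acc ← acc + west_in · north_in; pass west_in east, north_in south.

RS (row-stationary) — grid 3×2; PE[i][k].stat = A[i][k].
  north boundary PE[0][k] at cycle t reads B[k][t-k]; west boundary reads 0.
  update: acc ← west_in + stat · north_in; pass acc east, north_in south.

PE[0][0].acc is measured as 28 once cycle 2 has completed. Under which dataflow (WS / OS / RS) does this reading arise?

— WS: 2×2; PE[0][0] trace:
  @0  [0,0]  acc 20  |  →5  ↓20
  @1  [0,0]  acc 16  |  →4  ↓16
  @2  [0,0]  acc 28  |  →7  ↓28
— OS: 3×2; PE[0][0] trace:
  @0  [0,0]  acc 20  |  →5  ↓4
  @1  [0,0]  acc 52  |  →4  ↓8
  @2  [0,0]  acc 52  |  →0  ↓0
— RS: 3×2; PE[0][0] trace:
  @0  [0,0]  acc 20  |  →20  ↓4
  @1  [0,0]  acc 40  |  →40  ↓8
  @2  [0,0]  acc 0  |  →0  ↓0

dataflow = WS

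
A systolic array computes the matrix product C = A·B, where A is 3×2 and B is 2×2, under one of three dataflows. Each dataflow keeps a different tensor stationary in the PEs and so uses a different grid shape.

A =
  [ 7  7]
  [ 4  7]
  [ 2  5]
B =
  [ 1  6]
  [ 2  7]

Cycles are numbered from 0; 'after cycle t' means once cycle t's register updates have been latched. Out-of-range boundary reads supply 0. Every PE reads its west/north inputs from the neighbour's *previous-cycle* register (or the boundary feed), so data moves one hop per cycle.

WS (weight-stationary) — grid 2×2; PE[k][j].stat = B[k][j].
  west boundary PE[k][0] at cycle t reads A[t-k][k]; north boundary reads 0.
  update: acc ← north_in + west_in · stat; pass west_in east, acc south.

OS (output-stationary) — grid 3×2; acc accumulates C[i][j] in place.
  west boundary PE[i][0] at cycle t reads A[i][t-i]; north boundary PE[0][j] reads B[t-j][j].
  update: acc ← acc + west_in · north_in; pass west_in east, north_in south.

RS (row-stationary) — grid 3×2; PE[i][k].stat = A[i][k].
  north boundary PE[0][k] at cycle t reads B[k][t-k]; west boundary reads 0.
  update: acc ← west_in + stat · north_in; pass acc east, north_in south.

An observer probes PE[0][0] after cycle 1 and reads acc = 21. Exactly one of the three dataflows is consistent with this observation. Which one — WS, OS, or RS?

WS [2×2] PE[0][0] across cycles:
  c0 r0c0: 7 / 7 / 7
  c1 r0c0: 4 / 4 / 4
OS [3×2] PE[0][0] across cycles:
  c0 r0c0: 7 / 7 / 1
  c1 r0c0: 21 / 7 / 2
RS [3×2] PE[0][0] across cycles:
  c0 r0c0: 7 / 7 / 1
  c1 r0c0: 42 / 42 / 6

dataflow = OS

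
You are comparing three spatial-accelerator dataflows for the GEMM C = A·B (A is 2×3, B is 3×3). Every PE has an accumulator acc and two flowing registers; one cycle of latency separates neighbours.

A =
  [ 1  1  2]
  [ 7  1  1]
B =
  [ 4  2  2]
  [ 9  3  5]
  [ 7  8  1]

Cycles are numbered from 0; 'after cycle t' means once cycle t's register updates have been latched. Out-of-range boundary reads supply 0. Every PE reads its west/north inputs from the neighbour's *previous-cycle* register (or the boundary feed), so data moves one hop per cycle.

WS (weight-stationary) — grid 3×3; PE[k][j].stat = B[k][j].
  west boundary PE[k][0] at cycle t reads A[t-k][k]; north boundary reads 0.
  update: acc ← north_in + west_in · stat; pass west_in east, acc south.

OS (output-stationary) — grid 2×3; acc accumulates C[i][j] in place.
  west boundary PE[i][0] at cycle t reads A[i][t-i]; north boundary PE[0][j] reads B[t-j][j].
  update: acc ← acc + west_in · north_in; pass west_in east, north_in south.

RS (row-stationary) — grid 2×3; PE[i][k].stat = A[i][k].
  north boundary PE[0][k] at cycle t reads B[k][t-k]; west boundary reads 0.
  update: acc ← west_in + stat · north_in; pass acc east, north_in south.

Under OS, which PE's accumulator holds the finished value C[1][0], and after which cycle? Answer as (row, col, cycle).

(row, col, cycle) = (1, 0, 3)

OS — PE[1][0] is where C[1][0] collects:
  c0 r1c0: 0 / 0 / 0
  c1 r1c0: 28 / 7 / 4
  c2 r1c0: 37 / 1 / 9
  c3 r1c0: 44 / 1 / 7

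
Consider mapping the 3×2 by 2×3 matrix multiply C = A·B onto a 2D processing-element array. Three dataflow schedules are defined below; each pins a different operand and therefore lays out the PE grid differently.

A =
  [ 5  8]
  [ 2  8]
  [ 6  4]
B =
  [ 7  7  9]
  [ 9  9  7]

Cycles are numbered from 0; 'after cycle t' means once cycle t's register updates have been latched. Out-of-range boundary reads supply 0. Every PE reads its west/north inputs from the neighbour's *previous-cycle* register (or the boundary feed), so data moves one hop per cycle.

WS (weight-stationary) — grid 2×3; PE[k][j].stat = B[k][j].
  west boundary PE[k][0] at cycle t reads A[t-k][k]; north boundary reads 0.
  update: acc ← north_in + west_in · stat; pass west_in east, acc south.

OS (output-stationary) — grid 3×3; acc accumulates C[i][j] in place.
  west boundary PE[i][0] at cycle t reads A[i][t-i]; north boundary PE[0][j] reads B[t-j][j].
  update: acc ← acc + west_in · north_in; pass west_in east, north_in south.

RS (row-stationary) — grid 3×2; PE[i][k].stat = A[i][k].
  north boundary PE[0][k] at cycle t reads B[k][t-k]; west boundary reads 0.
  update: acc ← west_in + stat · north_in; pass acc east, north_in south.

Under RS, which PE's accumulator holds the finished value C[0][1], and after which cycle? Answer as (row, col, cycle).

(row, col, cycle) = (0, 1, 2)

RS: C[0][1] accumulates in PE[0][1]:
  cycle 0: PE[0][1] → acc 0, east 0, south 0
  cycle 1: PE[0][1] → acc 107, east 107, south 9
  cycle 2: PE[0][1] → acc 107, east 107, south 9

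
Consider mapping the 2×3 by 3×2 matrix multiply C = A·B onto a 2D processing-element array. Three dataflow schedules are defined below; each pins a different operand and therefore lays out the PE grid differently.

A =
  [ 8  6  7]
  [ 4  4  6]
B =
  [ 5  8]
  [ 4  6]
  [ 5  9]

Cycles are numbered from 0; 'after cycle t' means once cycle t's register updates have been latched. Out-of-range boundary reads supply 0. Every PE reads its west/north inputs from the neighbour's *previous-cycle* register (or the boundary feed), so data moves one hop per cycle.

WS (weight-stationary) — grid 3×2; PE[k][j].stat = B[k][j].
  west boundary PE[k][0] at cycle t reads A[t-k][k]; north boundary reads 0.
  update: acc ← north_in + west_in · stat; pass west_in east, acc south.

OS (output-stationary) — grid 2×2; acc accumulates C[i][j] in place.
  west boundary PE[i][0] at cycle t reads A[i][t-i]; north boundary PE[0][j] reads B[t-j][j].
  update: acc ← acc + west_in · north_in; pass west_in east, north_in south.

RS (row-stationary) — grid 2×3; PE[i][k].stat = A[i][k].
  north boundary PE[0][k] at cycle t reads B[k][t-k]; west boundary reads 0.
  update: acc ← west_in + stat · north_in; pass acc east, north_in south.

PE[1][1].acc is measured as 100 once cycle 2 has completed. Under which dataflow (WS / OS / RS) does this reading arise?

WS [3×2] PE[1][1] across cycles:
  t=0 PE[1][1]: acc=0 h=0 v=0
  t=1 PE[1][1]: acc=0 h=0 v=0
  t=2 PE[1][1]: acc=100 h=6 v=100
OS [2×2] PE[1][1] across cycles:
  t=0 PE[1][1]: acc=0 h=0 v=0
  t=1 PE[1][1]: acc=0 h=0 v=0
  t=2 PE[1][1]: acc=32 h=4 v=8
RS [2×3] PE[1][1] across cycles:
  t=0 PE[1][1]: acc=0 h=0 v=0
  t=1 PE[1][1]: acc=0 h=0 v=0
  t=2 PE[1][1]: acc=36 h=36 v=4

dataflow = WS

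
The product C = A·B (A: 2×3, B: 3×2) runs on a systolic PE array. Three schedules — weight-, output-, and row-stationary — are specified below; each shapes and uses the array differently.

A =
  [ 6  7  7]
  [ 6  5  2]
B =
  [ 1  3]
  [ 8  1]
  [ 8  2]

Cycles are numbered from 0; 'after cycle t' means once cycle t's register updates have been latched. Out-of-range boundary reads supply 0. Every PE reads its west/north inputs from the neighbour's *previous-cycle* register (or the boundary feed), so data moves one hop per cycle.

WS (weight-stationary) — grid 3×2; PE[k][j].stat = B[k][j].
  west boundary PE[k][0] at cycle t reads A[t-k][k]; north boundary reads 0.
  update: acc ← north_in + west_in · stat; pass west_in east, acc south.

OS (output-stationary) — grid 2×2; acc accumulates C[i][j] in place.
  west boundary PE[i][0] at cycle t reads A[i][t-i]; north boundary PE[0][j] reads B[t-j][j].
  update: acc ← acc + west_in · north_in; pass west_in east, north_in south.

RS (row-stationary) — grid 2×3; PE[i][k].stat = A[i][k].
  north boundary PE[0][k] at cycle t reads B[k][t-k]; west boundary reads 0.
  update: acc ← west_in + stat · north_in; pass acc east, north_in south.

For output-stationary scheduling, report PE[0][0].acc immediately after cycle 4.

PE[0][0].acc = 118

OS (2×2). Following PE[0][0] plus its west/north inputs:
  0: (0,0).acc=6  regs=<6,1>
  1: (0,0).acc=62  regs=<7,8>
  2: (0,0).acc=118  regs=<7,8>
  3: (0,0).acc=118  regs=<0,0>
  4: (0,0).acc=118  regs=<0,0>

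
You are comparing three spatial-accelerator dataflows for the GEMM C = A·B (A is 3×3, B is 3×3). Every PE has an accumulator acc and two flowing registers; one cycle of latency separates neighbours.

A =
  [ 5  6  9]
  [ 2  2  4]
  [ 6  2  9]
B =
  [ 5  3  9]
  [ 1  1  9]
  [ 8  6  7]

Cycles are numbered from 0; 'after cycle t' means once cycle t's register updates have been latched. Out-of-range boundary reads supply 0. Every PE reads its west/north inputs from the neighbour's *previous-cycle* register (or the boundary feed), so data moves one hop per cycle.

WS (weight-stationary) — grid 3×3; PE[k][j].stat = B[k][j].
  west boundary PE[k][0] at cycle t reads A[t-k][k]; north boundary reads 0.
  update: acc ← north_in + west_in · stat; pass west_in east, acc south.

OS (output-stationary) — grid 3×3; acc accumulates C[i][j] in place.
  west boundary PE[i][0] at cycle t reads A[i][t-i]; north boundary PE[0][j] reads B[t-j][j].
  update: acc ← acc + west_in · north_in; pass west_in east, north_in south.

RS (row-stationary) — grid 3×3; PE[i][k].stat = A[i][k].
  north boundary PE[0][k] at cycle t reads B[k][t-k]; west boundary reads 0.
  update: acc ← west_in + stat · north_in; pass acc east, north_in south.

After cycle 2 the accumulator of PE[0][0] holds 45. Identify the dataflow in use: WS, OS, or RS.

— WS: 3×3; PE[0][0] trace:
  c0 r0c0: 25 / 5 / 25
  c1 r0c0: 10 / 2 / 10
  c2 r0c0: 30 / 6 / 30
— OS: 3×3; PE[0][0] trace:
  c0 r0c0: 25 / 5 / 5
  c1 r0c0: 31 / 6 / 1
  c2 r0c0: 103 / 9 / 8
— RS: 3×3; PE[0][0] trace:
  c0 r0c0: 25 / 25 / 5
  c1 r0c0: 15 / 15 / 3
  c2 r0c0: 45 / 45 / 9

dataflow = RS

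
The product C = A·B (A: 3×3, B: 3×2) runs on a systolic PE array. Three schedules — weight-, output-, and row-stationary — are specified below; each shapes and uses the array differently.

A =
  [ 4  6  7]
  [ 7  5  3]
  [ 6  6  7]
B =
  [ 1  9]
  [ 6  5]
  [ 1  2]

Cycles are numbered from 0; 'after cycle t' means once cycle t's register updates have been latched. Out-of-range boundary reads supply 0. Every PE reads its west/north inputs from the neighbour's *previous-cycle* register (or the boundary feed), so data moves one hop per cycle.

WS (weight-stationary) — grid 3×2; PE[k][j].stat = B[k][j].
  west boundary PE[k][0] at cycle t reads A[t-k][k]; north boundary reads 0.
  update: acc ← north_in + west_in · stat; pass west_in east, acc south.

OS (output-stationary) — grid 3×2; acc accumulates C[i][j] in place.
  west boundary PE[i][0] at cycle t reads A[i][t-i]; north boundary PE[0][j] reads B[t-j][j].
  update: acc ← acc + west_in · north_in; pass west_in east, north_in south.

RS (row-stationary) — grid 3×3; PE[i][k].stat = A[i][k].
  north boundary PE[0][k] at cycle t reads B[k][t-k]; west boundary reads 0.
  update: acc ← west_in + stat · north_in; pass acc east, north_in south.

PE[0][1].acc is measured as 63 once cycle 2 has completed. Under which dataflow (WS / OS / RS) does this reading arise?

dataflow = WS

WS (3×2 grid), PE[0][1]:
  [0] (0,1) acc=0 (h:0 v:0)
  [1] (0,1) acc=36 (h:4 v:36)
  [2] (0,1) acc=63 (h:7 v:63)
OS (3×2 grid), PE[0][1]:
  [0] (0,1) acc=0 (h:0 v:0)
  [1] (0,1) acc=36 (h:4 v:9)
  [2] (0,1) acc=66 (h:6 v:5)
RS (3×3 grid), PE[0][1]:
  [0] (0,1) acc=0 (h:0 v:0)
  [1] (0,1) acc=40 (h:40 v:6)
  [2] (0,1) acc=66 (h:66 v:5)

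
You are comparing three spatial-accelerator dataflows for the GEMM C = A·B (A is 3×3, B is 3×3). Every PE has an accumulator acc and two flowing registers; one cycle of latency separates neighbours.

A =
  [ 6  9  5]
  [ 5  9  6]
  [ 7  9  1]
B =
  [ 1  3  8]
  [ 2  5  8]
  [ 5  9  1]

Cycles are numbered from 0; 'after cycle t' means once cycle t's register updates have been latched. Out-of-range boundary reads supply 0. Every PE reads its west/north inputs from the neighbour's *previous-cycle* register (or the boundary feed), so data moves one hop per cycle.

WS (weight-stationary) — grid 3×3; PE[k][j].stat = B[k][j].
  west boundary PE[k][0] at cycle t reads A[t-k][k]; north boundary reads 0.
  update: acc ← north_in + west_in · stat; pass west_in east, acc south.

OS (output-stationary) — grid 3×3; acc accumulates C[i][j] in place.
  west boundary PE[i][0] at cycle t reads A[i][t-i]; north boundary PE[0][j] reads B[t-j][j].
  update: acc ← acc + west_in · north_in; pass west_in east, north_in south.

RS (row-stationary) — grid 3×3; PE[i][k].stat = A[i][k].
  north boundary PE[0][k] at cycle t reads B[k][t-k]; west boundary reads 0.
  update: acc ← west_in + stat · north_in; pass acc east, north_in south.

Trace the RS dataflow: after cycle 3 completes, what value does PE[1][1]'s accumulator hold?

Tracing RS — 3×3 array, target PE[1][1]:
  [0] (0,1) acc=0 (h:0 v:0)
  [0] (1,0) acc=0 (h:0 v:0)
  [0] (1,1) acc=0 (h:0 v:0)
  [1] (0,1) acc=24 (h:24 v:2)
  [1] (1,0) acc=5 (h:5 v:1)
  [1] (1,1) acc=0 (h:0 v:0)
  [2] (0,1) acc=63 (h:63 v:5)
  [2] (1,0) acc=15 (h:15 v:3)
  [2] (1,1) acc=23 (h:23 v:2)
  [3] (0,1) acc=120 (h:120 v:8)
  [3] (1,0) acc=40 (h:40 v:8)
  [3] (1,1) acc=60 (h:60 v:5)

PE[1][1].acc = 60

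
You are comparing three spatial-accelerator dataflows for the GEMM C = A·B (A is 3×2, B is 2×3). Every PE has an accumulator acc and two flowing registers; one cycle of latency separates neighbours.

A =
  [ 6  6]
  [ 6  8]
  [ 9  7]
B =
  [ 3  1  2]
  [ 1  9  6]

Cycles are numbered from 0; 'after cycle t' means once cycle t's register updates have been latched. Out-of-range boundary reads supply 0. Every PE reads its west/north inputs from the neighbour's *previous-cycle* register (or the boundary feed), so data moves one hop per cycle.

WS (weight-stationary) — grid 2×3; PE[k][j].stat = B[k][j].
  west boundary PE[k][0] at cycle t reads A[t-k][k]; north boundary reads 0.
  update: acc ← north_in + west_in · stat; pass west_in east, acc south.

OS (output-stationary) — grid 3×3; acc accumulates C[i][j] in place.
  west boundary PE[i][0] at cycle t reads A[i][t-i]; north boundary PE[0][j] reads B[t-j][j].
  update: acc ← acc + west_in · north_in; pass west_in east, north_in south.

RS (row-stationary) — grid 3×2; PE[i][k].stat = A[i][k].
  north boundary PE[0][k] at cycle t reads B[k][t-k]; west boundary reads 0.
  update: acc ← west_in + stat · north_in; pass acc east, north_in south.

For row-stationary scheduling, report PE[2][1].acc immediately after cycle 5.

PE[2][1].acc = 60

Tracing RS — 3×2 array, target PE[2][1]:
  step 0 · PE1,1: acc=0; fwd→0 fwd↓0
  step 0 · PE2,0: acc=0; fwd→0 fwd↓0
  step 0 · PE2,1: acc=0; fwd→0 fwd↓0
  step 1 · PE1,1: acc=0; fwd→0 fwd↓0
  step 1 · PE2,0: acc=0; fwd→0 fwd↓0
  step 1 · PE2,1: acc=0; fwd→0 fwd↓0
  step 2 · PE1,1: acc=26; fwd→26 fwd↓1
  step 2 · PE2,0: acc=27; fwd→27 fwd↓3
  step 2 · PE2,1: acc=0; fwd→0 fwd↓0
  step 3 · PE1,1: acc=78; fwd→78 fwd↓9
  step 3 · PE2,0: acc=9; fwd→9 fwd↓1
  step 3 · PE2,1: acc=34; fwd→34 fwd↓1
  step 4 · PE1,1: acc=60; fwd→60 fwd↓6
  step 4 · PE2,0: acc=18; fwd→18 fwd↓2
  step 4 · PE2,1: acc=72; fwd→72 fwd↓9
  step 5 · PE1,1: acc=0; fwd→0 fwd↓0
  step 5 · PE2,0: acc=0; fwd→0 fwd↓0
  step 5 · PE2,1: acc=60; fwd→60 fwd↓6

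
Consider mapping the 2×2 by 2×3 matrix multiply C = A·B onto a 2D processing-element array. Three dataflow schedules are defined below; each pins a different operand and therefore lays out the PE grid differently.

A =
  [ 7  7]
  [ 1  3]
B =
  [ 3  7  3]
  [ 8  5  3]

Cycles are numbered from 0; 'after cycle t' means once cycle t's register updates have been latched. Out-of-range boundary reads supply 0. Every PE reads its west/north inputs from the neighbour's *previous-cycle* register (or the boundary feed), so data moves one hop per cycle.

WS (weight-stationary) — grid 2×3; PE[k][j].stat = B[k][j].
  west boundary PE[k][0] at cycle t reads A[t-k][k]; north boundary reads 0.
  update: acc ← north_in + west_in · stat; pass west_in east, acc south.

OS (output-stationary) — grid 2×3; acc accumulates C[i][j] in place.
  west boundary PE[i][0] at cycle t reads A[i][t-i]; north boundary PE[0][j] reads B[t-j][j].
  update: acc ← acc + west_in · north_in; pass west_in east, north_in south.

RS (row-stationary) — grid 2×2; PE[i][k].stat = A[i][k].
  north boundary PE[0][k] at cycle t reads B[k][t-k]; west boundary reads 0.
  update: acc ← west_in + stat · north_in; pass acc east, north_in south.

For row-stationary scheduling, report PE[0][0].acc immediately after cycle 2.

RS on a 2×2 grid — tracing PE[0][0] and its feeders:
  t=0 PE[0][0]: acc=21 h=21 v=3
  t=1 PE[0][0]: acc=49 h=49 v=7
  t=2 PE[0][0]: acc=21 h=21 v=3

PE[0][0].acc = 21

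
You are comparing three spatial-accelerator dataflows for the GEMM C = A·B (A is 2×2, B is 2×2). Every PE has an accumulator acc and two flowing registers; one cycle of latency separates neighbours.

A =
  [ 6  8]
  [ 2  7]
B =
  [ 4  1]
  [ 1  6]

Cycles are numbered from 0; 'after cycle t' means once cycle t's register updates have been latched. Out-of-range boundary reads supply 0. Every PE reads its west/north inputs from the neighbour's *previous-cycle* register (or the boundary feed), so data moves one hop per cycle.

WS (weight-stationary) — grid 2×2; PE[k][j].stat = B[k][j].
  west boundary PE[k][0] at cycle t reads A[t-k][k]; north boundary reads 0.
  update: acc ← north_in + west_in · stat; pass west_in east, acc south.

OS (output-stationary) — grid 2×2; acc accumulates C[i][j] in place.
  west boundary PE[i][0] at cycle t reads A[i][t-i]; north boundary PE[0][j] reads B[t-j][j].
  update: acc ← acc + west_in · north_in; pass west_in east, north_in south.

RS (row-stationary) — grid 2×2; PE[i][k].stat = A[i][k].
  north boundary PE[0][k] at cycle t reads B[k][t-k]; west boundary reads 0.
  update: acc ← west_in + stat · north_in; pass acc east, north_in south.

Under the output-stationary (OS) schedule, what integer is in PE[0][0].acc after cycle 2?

PE[0][0].acc = 32

OS on a 2×2 grid — tracing PE[0][0] and its feeders:
  t=0 PE[0][0]: acc=24 h=6 v=4
  t=1 PE[0][0]: acc=32 h=8 v=1
  t=2 PE[0][0]: acc=32 h=0 v=0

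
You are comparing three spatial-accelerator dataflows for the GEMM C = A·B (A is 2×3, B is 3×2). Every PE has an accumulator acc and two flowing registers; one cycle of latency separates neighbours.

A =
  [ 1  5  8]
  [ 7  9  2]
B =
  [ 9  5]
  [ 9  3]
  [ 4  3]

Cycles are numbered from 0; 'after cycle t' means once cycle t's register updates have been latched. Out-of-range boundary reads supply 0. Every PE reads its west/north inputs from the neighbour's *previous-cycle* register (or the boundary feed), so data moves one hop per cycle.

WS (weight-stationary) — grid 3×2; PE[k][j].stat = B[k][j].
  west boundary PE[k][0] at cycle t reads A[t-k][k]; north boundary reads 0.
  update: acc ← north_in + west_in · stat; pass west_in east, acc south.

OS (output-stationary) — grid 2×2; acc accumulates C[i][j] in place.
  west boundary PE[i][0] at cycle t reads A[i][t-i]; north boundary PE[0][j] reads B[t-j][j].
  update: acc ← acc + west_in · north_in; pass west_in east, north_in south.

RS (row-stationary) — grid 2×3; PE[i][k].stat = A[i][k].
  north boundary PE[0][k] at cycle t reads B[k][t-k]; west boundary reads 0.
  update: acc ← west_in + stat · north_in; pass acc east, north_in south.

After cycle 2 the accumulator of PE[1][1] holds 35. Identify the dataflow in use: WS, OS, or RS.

dataflow = OS

WS [3×2] PE[1][1] across cycles:
  0: (1,1).acc=0  regs=<0,0>
  1: (1,1).acc=0  regs=<0,0>
  2: (1,1).acc=20  regs=<5,20>
OS [2×2] PE[1][1] across cycles:
  0: (1,1).acc=0  regs=<0,0>
  1: (1,1).acc=0  regs=<0,0>
  2: (1,1).acc=35  regs=<7,5>
RS [2×3] PE[1][1] across cycles:
  0: (1,1).acc=0  regs=<0,0>
  1: (1,1).acc=0  regs=<0,0>
  2: (1,1).acc=144  regs=<144,9>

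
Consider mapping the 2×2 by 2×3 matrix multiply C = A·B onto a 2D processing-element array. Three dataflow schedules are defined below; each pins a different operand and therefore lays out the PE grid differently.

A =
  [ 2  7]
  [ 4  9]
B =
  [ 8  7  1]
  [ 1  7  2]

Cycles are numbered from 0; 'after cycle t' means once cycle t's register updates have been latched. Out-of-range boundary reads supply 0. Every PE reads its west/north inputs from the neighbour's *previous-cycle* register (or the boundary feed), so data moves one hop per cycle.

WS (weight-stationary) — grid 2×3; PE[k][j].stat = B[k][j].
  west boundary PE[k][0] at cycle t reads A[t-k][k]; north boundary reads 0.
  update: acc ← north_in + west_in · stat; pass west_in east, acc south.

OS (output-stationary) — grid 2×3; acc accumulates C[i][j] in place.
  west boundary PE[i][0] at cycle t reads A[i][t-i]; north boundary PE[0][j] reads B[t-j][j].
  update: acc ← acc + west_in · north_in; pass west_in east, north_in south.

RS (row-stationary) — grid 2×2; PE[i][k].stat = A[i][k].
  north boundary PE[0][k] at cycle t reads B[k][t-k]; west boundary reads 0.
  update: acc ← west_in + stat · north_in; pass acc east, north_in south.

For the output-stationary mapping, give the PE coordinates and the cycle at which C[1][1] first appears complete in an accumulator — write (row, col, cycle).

(row, col, cycle) = (1, 1, 3)

Under OS, C[1][1] lands at PE[1][1]:
  cycle 0: PE[1][1] → acc 0, east 0, south 0
  cycle 1: PE[1][1] → acc 0, east 0, south 0
  cycle 2: PE[1][1] → acc 28, east 4, south 7
  cycle 3: PE[1][1] → acc 91, east 9, south 7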